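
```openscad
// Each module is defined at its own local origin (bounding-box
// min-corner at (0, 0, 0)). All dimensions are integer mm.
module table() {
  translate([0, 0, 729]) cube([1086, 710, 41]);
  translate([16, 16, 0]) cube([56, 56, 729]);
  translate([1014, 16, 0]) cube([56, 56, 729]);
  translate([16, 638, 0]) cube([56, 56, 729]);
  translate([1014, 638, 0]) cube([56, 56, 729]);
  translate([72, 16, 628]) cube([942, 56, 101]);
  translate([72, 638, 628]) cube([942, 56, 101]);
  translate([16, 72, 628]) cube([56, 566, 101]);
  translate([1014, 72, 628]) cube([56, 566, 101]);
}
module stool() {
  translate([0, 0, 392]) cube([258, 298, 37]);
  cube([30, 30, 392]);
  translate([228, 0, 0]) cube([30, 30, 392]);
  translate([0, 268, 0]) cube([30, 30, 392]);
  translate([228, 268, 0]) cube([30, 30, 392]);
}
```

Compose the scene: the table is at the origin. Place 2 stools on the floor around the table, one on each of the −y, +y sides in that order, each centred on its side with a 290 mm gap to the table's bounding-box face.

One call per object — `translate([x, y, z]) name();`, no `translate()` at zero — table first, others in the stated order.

table();
translate([414, -588, 0]) stool();
translate([414, 1000, 0]) stool();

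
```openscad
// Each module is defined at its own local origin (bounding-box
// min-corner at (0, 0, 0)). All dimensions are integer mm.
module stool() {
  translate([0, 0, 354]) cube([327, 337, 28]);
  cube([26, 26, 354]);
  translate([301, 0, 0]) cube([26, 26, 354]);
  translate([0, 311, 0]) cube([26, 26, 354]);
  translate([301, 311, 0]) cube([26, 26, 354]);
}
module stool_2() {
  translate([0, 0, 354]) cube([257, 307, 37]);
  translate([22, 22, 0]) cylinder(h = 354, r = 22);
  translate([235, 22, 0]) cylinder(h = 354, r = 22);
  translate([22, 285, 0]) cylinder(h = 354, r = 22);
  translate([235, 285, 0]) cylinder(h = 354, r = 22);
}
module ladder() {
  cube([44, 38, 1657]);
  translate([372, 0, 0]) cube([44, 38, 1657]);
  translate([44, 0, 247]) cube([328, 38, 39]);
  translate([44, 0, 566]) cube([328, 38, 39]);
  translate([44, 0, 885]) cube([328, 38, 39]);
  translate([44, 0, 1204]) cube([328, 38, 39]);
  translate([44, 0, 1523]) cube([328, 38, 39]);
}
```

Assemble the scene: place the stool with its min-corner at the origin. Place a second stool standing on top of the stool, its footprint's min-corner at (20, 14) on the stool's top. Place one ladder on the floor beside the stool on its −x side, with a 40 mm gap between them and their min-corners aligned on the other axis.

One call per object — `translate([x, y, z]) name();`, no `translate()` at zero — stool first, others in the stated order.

stool();
translate([20, 14, 382]) stool_2();
translate([-456, 0, 0]) ladder();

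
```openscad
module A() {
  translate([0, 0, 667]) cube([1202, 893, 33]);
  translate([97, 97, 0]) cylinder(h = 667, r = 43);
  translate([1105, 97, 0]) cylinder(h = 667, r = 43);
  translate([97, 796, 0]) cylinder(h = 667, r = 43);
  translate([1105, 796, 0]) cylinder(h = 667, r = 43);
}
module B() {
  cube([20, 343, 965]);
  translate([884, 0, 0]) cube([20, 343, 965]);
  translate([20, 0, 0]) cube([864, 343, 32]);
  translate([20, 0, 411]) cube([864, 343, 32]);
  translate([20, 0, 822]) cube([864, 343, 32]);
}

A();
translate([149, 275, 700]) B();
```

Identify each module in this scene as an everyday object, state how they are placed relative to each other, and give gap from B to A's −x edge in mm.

A is a table. B is a bookshelf. The bookshelf is on top of the table, centred. The gap from the bookshelf to the table's −x edge is 149 mm.

The bookshelf's min-x is at 149; the table's min-x is 0; gap = 149 mm.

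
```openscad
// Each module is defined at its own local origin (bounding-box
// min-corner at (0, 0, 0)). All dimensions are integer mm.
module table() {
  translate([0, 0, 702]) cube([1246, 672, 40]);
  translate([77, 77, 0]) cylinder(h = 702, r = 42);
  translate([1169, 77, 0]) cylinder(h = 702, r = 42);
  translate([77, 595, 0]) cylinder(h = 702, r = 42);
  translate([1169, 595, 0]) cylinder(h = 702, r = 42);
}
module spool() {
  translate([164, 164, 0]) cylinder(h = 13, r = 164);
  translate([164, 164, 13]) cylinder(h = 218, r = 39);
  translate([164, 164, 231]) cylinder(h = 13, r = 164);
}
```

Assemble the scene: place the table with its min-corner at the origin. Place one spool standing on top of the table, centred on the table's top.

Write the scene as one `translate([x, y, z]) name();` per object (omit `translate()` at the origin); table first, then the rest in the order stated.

table();
translate([459, 172, 742]) spool();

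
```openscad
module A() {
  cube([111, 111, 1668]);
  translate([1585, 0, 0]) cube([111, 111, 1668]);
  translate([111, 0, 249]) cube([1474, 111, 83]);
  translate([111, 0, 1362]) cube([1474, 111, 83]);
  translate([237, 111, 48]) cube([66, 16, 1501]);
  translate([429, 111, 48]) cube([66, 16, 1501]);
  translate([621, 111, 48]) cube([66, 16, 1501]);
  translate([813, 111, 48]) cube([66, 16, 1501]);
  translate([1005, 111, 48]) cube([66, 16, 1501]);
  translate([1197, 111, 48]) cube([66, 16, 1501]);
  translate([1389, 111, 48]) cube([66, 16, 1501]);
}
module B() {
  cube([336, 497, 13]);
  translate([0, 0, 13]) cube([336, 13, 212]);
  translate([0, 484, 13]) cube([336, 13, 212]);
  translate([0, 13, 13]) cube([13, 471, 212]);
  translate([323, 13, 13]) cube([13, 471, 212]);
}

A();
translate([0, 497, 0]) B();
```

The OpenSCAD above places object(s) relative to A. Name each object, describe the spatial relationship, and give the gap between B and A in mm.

A is a fence section. B is an open box. The open box is on the floor beside the fence section on its +y side. The gap between the open box and the fence section is 370 mm.

The open box's nearest face is 370 mm from the fence section's +y face.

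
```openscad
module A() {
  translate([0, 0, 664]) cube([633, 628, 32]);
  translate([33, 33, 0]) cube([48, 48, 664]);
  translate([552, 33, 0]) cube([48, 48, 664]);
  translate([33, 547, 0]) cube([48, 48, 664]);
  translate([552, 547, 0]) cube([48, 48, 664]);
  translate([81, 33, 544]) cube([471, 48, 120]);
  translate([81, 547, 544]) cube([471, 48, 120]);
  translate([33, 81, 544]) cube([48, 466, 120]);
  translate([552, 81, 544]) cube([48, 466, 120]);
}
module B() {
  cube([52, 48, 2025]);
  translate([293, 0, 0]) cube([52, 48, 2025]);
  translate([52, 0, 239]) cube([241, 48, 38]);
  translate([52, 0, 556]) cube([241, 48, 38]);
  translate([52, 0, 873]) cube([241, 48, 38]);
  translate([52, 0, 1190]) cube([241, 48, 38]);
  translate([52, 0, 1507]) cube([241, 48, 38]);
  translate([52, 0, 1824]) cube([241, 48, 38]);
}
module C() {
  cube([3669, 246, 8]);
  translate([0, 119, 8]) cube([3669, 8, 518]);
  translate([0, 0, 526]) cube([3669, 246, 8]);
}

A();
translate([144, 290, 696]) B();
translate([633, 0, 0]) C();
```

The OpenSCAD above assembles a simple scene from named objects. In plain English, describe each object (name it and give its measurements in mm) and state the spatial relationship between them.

A is a table: top 633 mm (x) × 628 mm (y), 32 mm thick, upper face at z = 696 mm, on four 48×48 mm square legs, each inset 33 mm from the nearest pair of top edges, running from z = 0 to the bottom of the top. Four apron rails, 48 mm thick and 120 mm tall, run between adjacent legs with their top edges flush with the underside of the top and their outer faces flush with the legs' outer faces.

B is a straight ladder. Two 52×48 mm vertical rails, 2025 mm tall, stand 345 mm apart (outside-to-outside) with their front faces coplanar on the −y side. 6 rungs, each 48 mm deep and 38 mm tall, span between the inner faces of the rails, front faces flush with the rails. The lowest rung's underside is at z = 239 mm and rungs are spaced 317 mm apart (underside to underside).

C is an I-beam lying along x, 3669 mm long. Overall section height 534 mm. Two flanges 246 mm wide (y) and 8 mm thick, one on the floor and one at the top; a web 8 mm thick runs between them, centred on the flange width.

The ladder is on top of the table, centred. The I-beam is against the table's +x side, with their −y faces flush.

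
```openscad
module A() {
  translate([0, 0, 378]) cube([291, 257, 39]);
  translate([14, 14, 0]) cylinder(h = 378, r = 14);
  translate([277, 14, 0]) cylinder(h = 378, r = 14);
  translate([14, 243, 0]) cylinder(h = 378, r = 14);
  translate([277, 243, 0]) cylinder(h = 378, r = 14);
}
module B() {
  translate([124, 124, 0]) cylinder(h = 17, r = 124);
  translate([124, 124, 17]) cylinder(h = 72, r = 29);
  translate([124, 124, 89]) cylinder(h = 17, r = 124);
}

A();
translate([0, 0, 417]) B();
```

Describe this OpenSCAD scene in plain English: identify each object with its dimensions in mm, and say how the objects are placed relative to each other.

A is a four-legged stool. The seat is 291×257 mm, 39 mm thick, top at z = 417 mm. It stands on four round legs, each 28 mm in diameter, from z = 0 to the seat underside, each leg's axis is inset half a diameter from the nearest pair of seat edges (so the leg's bounding box is flush with the corner).

B is a spool: two coaxial disc flanges of radius 124 mm and thickness 17 mm, joined by a core cylinder of radius 29 mm and height 72 mm. The lower flange rests on z = 0 and the three cylinders share a vertical axis.

The spool is on top of the stool.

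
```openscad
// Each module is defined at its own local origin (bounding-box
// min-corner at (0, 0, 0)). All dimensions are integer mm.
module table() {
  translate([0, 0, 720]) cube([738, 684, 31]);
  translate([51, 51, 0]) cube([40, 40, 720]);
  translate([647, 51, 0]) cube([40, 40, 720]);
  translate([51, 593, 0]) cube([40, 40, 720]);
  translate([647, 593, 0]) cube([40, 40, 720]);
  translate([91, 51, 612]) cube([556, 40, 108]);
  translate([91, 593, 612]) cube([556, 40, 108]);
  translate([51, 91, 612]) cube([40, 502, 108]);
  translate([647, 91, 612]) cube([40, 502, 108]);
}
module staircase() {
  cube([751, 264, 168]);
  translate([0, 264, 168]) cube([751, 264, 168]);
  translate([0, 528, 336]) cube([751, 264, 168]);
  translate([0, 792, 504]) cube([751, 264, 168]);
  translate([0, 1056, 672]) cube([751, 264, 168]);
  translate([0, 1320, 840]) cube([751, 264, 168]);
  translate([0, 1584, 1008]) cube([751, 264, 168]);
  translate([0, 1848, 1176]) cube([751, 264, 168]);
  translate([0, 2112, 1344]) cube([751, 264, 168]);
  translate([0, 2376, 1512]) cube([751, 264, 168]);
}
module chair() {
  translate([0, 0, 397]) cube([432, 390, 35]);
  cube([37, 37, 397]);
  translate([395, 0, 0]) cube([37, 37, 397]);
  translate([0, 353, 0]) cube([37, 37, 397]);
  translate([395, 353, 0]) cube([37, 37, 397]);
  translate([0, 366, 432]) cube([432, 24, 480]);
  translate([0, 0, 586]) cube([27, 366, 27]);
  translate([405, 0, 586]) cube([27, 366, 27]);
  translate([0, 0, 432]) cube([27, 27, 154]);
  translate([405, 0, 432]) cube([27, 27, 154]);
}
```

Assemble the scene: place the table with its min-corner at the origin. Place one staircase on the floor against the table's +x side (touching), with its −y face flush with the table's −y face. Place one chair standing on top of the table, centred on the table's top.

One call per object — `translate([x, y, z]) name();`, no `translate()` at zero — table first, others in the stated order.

table();
translate([738, 0, 0]) staircase();
translate([153, 147, 751]) chair();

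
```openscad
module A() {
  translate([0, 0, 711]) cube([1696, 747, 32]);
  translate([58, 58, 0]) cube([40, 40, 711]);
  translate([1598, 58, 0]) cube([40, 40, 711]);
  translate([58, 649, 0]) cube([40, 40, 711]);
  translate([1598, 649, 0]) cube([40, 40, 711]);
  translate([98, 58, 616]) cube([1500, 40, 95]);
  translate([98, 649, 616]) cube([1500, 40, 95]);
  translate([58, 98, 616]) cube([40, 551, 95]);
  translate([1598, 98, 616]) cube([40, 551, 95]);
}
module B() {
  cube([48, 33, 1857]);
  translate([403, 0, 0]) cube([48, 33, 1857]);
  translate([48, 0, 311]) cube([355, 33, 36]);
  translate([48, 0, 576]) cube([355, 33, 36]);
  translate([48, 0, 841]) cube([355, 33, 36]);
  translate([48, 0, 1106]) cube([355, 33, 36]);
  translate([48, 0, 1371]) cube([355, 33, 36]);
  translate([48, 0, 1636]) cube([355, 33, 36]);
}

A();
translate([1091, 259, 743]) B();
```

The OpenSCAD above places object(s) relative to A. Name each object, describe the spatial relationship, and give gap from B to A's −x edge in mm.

A is a table. B is a ladder. The ladder is on top of the table. The gap from the ladder to the table's −x edge is 1091 mm.

The ladder's min-x is at 1091; the table's min-x is 0; gap = 1091 mm.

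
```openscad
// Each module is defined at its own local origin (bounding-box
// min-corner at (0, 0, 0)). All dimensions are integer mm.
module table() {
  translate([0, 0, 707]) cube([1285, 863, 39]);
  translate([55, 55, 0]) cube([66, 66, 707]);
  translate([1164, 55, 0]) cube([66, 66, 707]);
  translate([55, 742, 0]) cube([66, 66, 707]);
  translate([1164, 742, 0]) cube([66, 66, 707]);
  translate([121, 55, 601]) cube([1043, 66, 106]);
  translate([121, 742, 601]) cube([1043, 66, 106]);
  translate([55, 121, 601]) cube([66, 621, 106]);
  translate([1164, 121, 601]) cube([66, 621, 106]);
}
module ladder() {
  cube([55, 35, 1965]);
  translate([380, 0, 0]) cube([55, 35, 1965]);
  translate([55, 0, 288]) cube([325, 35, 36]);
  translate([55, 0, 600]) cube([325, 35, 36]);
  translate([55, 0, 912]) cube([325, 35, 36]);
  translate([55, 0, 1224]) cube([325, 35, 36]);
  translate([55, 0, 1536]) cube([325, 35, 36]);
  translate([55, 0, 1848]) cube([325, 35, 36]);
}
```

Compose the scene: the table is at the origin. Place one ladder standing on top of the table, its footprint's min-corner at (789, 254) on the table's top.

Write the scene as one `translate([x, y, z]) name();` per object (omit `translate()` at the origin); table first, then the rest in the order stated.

table();
translate([789, 254, 746]) ladder();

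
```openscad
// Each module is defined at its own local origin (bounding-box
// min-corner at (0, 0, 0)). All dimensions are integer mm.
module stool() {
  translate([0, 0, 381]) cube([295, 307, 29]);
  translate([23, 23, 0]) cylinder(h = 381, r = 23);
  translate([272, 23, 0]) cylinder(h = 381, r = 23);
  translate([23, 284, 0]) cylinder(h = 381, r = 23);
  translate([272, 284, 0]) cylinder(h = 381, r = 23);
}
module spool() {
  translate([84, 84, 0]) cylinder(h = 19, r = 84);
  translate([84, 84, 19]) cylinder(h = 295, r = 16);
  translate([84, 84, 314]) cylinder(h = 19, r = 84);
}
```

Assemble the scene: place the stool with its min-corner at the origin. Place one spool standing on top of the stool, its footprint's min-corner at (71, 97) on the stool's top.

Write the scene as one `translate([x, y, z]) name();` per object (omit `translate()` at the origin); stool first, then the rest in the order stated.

stool();
translate([71, 97, 410]) spool();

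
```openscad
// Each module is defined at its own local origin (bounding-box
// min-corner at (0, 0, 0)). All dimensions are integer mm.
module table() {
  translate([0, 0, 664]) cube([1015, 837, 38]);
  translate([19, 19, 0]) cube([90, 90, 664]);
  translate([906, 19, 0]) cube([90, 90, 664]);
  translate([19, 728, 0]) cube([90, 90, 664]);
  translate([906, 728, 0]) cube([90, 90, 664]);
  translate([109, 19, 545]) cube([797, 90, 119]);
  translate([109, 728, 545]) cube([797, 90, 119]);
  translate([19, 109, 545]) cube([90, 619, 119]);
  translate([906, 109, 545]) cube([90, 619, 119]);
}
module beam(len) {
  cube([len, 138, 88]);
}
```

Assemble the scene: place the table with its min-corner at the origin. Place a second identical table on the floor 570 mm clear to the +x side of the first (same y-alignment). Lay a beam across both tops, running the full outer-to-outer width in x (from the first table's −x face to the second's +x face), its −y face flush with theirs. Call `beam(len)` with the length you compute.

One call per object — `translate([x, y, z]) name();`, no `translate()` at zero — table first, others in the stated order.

table();
translate([1585, 0, 0]) table();
translate([0, 0, 702]) beam(2600);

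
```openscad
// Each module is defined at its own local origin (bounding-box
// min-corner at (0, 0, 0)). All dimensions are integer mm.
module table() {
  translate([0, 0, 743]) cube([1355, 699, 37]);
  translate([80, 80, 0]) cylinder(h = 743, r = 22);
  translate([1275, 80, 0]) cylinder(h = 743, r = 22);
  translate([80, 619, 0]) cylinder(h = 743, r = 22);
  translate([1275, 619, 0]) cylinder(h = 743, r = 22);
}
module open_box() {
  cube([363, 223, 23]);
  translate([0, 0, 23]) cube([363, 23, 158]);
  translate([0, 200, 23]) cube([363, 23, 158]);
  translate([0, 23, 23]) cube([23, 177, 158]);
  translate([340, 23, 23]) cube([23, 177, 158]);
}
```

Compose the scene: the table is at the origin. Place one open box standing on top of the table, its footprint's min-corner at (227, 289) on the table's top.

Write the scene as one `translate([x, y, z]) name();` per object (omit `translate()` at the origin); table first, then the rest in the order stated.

table();
translate([227, 289, 780]) open_box();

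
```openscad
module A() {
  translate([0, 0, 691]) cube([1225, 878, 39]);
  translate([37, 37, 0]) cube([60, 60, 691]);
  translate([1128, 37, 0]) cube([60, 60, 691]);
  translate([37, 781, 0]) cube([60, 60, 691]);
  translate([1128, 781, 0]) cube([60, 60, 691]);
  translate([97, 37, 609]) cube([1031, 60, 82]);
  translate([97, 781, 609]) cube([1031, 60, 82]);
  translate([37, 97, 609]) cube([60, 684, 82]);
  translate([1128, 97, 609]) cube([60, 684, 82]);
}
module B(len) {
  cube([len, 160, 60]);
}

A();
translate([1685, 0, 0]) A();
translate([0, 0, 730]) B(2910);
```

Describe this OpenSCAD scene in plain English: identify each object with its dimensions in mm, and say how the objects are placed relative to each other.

A is a rectangular dining table. The top is 1225×878×39 mm with its upper surface at z = 730 mm. It stands on four 60×60 mm square legs, each inset 37 mm from the nearest pair of top edges, running from the floor to the underside of the top. Four apron rails, 60 mm thick and 82 mm tall, run between adjacent legs with their top edges flush with the underside of the top and their outer faces flush with the legs' outer faces.

B is a rectangular beam 2910 mm long (x), 160 mm deep (y), 60 mm thick (z).

The beam spans the tops of two tables placed 460 mm apart, resting at z = 730 mm.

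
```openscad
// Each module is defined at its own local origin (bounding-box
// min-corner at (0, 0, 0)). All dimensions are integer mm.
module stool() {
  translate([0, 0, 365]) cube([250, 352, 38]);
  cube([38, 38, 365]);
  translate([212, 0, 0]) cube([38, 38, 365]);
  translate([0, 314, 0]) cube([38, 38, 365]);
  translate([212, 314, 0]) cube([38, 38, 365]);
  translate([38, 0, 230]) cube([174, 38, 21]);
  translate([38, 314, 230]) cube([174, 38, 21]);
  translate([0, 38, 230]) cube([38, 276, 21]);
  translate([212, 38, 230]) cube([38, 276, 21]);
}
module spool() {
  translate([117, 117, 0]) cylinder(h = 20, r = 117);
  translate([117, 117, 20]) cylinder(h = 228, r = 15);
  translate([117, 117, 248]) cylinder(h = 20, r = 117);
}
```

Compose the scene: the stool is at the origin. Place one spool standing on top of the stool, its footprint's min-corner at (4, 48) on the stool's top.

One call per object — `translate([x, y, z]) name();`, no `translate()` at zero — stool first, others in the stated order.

stool();
translate([4, 48, 403]) spool();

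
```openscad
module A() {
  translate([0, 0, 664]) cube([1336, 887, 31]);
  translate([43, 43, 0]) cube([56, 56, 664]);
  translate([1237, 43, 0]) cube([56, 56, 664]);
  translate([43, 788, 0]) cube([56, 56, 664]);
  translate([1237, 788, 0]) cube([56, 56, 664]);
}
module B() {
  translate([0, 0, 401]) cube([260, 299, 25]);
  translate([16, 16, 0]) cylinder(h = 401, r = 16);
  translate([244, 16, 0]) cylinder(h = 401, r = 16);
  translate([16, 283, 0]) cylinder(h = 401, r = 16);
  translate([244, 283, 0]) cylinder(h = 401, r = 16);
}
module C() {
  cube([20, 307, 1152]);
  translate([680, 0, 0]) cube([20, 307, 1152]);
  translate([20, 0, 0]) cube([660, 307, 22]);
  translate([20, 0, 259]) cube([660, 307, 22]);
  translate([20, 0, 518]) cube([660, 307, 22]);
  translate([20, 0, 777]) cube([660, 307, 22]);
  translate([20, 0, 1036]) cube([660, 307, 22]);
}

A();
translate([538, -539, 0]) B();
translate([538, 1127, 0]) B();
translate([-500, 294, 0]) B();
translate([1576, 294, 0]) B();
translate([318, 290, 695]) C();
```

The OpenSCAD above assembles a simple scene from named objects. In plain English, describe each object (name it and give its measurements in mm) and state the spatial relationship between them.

A is a rectangular dining table. The top is 1336×887×31 mm with its upper surface at z = 695 mm. It stands on four 56×56 mm square legs, each inset 43 mm from the nearest pair of top edges, running from the floor to the underside of the top.

B is a four-legged stool. The seat is 260×299 mm, 25 mm thick, top at z = 426 mm. It stands on four round legs, each 32 mm in diameter, from z = 0 to the seat underside, each leg's axis is inset half a diameter from the nearest pair of seat edges (so the leg's bounding box is flush with the corner).

C is an open bookshelf. Two side panels, each 20 mm thick, 307 mm deep and 1152 mm tall, stand 700 mm apart (outside-to-outside). Between them sit 5 shelves, each 22 mm thick and 307 mm deep, spanning the full gap between the sides. The bottom shelf rests on the floor (its underside at z = 0) and the clear gap between one shelf's top and the next shelf's underside is 237 mm.

Four stools sit around the table at the −y, +y, −x, +x sides. The bookshelf is on top of the table, centred.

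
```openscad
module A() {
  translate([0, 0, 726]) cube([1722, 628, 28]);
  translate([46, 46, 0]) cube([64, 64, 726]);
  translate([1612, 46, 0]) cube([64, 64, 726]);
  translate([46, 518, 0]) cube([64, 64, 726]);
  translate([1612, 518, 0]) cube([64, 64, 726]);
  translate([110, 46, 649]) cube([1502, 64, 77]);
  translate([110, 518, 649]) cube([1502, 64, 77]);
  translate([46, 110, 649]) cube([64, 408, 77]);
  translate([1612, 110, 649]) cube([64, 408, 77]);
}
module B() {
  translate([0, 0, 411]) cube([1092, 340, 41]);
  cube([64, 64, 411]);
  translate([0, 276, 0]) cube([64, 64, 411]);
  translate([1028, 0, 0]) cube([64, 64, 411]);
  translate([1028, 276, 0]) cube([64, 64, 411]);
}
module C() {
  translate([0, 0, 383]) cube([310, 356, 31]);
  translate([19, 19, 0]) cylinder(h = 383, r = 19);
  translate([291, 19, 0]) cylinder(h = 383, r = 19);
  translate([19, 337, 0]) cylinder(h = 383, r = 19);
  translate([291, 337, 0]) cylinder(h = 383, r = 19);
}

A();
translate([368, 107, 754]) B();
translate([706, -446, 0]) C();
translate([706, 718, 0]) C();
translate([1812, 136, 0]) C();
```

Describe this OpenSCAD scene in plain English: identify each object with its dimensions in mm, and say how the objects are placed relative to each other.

A is a table with a 1722×628 mm rectangular top, 28 mm thick, top surface at z = 754 mm, supported by four 64×64 mm square legs, each inset 46 mm from the nearest pair of top edges, running from the floor. Four apron rails, 64 mm thick and 77 mm tall, run between adjacent legs with their top edges flush with the underside of the top and their outer faces flush with the legs' outer faces.

B is a bench: a 1092×340 mm seat slab, 41 mm thick, top at z = 452 mm, on four 64×64 mm square legs flush with the seat corners and standing on z = 0.

C is a simple wooden stool: a rectangular seat 310 mm (x) by 356 mm (y), 31 mm thick, top face at z = 414 mm, on four round legs, each 38 mm in diameter. The legs rest on z = 0, each leg's axis is inset half a diameter from the nearest pair of seat edges (so the leg's bounding box is flush with the corner).

The bench is on top of the table. Three stools sit around the table at the −y, +y, +x sides.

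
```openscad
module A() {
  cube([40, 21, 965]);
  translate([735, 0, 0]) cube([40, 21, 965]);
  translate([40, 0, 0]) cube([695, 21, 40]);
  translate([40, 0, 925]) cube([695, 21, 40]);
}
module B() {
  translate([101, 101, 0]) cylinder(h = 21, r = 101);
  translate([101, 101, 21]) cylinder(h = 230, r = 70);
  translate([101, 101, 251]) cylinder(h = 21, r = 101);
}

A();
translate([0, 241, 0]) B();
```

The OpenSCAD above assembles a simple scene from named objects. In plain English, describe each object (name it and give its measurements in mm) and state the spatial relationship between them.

A is a rectangular picture frame lying in the x–z plane (depth along y). The opening is 695 mm wide (x) by 885 mm tall (z), surrounded by a border 40 mm wide on all four sides. The frame is 21 mm deep and is made of two full-height vertical stiles with two horizontal rails fitted between them.

B is a spool: two coaxial disc flanges of radius 101 mm and thickness 21 mm, joined by a core cylinder of radius 70 mm and height 230 mm. The lower flange rests on z = 0 and the three cylinders share a vertical axis.

The spool is on the floor beside the picture frame on its +y side.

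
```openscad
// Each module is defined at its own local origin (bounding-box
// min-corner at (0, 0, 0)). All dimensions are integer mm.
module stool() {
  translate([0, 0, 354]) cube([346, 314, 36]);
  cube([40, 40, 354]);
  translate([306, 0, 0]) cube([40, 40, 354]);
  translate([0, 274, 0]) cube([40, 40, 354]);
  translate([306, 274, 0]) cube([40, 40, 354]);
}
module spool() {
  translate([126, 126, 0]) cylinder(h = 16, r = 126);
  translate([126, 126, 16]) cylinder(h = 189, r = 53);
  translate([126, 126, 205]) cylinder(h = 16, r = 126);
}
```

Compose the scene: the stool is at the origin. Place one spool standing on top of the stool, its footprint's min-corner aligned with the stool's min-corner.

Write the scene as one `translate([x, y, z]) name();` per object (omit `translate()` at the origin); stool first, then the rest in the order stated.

stool();
translate([0, 0, 390]) spool();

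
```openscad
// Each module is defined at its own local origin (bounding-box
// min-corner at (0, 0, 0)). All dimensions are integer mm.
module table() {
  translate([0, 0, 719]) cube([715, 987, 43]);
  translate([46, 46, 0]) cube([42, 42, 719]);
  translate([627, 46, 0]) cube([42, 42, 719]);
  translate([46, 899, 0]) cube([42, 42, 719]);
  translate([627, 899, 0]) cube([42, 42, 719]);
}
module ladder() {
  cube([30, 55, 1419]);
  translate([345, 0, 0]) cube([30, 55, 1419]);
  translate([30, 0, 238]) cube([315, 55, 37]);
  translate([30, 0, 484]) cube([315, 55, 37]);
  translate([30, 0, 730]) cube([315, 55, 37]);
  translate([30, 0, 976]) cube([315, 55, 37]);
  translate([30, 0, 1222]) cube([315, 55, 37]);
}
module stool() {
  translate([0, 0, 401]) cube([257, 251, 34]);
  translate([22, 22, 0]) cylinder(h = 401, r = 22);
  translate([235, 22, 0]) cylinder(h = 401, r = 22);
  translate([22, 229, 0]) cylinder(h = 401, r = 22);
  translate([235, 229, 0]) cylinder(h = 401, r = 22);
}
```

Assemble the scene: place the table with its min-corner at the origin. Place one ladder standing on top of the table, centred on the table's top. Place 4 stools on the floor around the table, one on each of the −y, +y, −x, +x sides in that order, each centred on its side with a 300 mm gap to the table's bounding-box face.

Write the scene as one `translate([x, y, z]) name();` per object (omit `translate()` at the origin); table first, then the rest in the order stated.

table();
translate([170, 466, 762]) ladder();
translate([229, -551, 0]) stool();
translate([229, 1287, 0]) stool();
translate([-557, 368, 0]) stool();
translate([1015, 368, 0]) stool();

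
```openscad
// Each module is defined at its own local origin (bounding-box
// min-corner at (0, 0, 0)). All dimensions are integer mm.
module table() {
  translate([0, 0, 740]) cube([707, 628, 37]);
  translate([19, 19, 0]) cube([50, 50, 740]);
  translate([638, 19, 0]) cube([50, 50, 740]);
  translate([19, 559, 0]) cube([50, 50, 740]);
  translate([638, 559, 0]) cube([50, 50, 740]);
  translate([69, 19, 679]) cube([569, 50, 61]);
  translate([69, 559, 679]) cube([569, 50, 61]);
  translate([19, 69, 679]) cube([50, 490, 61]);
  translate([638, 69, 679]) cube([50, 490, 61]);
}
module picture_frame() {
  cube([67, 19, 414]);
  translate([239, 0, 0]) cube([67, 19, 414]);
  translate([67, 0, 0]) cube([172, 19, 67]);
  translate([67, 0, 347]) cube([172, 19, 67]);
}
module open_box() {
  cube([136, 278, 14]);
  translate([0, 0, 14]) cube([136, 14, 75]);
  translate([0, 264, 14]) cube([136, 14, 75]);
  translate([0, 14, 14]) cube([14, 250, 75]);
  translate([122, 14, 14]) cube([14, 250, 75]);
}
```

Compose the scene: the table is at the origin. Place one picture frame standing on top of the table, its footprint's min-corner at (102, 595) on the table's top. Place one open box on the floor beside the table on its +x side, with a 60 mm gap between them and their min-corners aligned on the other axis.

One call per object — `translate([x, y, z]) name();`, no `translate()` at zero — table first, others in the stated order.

table();
translate([102, 595, 777]) picture_frame();
translate([767, 0, 0]) open_box();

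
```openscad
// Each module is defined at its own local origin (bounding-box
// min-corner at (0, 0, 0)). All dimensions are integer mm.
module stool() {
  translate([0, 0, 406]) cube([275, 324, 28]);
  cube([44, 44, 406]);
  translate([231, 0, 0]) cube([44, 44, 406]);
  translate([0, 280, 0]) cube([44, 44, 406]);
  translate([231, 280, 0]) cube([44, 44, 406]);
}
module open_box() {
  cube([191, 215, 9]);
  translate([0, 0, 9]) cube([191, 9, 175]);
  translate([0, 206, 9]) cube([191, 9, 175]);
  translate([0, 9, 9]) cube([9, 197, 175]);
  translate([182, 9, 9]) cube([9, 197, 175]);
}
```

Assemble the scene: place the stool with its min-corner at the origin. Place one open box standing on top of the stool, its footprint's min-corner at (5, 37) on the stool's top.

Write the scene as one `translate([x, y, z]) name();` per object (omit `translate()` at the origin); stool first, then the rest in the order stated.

stool();
translate([5, 37, 434]) open_box();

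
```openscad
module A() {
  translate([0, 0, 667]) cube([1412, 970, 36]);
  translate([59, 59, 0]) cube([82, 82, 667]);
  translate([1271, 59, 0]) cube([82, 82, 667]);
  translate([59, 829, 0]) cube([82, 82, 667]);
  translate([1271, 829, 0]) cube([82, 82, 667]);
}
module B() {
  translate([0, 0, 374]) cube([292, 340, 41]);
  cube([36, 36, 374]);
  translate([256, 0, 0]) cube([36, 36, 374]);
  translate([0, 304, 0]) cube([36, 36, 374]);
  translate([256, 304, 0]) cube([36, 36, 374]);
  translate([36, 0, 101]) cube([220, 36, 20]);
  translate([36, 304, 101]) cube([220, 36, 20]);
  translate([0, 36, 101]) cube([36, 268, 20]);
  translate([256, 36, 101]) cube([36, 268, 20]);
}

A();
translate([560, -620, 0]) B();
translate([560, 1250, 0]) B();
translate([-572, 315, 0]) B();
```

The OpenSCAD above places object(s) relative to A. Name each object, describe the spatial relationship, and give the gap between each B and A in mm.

Each stool's nearest face is 280 mm from the table's bounding box.

A is a table. B is a stool. Three stools sit around the table at the −y, +y, −x sides. The gap between each stool and the table is 280 mm.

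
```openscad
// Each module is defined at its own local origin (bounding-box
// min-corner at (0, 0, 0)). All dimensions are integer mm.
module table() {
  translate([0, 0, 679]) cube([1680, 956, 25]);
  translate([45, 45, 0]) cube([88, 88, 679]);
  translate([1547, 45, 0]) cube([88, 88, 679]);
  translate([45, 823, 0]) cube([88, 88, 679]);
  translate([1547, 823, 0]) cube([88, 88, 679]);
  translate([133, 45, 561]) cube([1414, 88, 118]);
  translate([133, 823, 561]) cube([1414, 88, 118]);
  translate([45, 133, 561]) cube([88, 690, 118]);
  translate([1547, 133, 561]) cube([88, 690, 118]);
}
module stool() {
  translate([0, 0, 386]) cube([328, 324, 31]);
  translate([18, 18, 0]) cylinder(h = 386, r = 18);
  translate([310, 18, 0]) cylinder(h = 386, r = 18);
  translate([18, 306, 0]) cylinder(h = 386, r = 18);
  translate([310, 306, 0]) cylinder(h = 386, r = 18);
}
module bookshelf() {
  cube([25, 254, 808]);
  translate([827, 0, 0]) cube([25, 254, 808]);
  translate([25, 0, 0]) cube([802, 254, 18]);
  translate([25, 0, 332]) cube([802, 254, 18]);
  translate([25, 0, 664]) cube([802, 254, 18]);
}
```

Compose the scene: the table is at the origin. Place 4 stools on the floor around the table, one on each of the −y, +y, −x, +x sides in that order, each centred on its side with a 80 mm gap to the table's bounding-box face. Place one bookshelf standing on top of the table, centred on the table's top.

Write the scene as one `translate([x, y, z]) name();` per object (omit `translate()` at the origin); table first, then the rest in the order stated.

table();
translate([676, -404, 0]) stool();
translate([676, 1036, 0]) stool();
translate([-408, 316, 0]) stool();
translate([1760, 316, 0]) stool();
translate([414, 351, 704]) bookshelf();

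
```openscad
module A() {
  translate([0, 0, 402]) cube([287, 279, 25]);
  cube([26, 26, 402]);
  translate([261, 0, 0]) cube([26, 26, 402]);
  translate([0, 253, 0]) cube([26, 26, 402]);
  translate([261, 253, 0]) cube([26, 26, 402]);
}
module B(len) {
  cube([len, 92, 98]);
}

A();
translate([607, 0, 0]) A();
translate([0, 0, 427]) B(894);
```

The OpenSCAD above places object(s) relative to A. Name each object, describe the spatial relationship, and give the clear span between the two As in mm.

A is a stool. B is a beam. A beam spans the tops of two stools. The clear span between the two stools is 320 mm.

Second stool starts at x = 607; first ends at x = 287; clear span = 607 − 287 = 320 mm.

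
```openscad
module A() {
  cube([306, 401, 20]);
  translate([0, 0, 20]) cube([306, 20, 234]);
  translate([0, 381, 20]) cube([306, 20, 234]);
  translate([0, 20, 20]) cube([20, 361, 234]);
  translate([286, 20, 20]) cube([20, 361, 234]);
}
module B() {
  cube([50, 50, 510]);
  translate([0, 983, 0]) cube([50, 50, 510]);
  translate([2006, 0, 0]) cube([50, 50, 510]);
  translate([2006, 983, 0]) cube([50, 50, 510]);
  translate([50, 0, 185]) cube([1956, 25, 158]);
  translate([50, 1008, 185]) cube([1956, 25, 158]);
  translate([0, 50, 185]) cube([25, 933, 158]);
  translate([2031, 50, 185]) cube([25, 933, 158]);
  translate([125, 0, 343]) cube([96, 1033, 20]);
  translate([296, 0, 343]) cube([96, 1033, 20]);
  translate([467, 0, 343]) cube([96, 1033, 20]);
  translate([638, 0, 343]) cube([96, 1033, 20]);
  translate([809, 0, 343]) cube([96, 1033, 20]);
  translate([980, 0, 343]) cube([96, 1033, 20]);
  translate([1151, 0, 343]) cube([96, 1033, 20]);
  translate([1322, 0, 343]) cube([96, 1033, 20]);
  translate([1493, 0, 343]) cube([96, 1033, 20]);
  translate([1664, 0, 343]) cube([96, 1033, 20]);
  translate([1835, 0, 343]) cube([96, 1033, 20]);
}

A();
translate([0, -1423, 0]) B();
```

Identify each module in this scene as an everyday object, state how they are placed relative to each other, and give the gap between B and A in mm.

A is an open box. B is a bed frame. The bed frame is on the floor beside the open box on its −y side. The gap between the bed frame and the open box is 390 mm.

The bed frame's nearest face is 390 mm from the open box's −y face.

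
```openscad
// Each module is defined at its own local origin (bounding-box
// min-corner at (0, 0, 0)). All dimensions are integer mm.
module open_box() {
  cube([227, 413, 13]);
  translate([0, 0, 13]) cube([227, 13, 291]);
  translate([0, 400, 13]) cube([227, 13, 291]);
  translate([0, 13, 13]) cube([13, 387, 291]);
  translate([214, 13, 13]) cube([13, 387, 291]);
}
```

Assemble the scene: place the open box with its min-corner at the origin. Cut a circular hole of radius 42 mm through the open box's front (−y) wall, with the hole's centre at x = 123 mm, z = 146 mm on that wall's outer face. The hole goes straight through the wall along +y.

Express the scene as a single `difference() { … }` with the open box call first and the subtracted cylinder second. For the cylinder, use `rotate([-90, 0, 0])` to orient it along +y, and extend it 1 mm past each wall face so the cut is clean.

difference() {
  open_box();
  translate([123, -1, 146]) rotate([-90, 0, 0]) cylinder(h = 15, r = 42);
}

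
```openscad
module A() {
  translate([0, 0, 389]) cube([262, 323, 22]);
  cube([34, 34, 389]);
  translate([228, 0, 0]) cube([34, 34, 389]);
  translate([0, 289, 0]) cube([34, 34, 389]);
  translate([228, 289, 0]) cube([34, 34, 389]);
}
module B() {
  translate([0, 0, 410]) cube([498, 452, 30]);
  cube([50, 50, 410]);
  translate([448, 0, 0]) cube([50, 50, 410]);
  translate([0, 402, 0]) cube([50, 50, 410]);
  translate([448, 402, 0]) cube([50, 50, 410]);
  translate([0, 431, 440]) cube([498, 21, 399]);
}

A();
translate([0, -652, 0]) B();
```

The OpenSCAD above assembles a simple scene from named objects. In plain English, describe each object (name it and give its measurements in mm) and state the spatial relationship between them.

A is a simple wooden stool: a rectangular seat 262 mm (x) by 323 mm (y), 22 mm thick, top face at z = 411 mm, on four square legs, each 34×34 mm in cross-section. The legs rest on z = 0, each flush with a corner of the seat.

B is a chair: 498×452 mm seat, 30 mm thick, top at z = 440 mm, on four 50 mm square corner legs flush with the seat edges. A 21 mm thick backrest slab spans the full seat width, extending 399 mm above the seat top, its back face flush with the seat's +y edge.

The chair is on the floor beside the stool on its −y side.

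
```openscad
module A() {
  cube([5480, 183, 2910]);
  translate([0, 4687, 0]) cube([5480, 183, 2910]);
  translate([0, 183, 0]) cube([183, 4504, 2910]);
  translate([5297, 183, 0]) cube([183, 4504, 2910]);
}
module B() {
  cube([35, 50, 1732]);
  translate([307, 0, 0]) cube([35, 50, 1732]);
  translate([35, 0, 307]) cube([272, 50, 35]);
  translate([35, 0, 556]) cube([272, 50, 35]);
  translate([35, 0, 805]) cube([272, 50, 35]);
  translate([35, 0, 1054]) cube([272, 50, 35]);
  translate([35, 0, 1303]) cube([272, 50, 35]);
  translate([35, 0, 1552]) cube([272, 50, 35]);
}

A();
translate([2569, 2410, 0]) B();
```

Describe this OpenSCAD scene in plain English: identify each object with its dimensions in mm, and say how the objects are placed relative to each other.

A is the wall frame of a small rectangular building: four walls, each 2910 mm tall and 183 mm thick, enclosing a footprint 5480 mm (x) by 4870 mm (y) outside-to-outside, with no floor or roof. The front and back walls (the −y and +y sides) span the full width; the two side walls fit between them.

B is a straight ladder. Two 35×50 mm vertical rails, 1732 mm tall, stand 342 mm apart (outside-to-outside) with their front faces coplanar on the −y side. 6 rungs, each 50 mm deep and 35 mm tall, span between the inner faces of the rails, front faces flush with the rails. The lowest rung's underside is at z = 307 mm and rungs are spaced 249 mm apart (underside to underside).

The ladder sits inside the house frame, centred.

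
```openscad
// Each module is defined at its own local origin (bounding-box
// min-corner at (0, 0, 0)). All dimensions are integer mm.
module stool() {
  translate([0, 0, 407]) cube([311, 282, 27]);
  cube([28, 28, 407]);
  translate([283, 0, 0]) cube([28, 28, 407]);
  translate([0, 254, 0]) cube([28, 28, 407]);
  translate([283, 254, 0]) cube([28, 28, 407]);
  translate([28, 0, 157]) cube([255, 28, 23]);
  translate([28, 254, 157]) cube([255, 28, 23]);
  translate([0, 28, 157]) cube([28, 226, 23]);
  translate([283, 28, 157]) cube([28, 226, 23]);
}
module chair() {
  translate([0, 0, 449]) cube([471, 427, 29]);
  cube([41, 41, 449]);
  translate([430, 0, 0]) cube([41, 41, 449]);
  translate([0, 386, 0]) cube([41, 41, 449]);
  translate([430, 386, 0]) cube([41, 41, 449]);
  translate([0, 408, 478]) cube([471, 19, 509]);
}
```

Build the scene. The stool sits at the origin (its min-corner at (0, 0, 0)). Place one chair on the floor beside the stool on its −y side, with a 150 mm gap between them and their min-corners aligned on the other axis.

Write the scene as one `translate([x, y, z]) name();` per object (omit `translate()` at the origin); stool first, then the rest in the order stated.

stool();
translate([0, -577, 0]) chair();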